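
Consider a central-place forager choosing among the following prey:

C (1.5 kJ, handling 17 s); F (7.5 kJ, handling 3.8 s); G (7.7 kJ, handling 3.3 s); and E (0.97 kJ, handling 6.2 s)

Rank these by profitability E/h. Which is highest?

In descending order of E/h:
G: 7.7/3.3 = 2.33 kJ/s
F: 7.5/3.8 = 1.97 kJ/s
E: 0.97/6.2 = 0.156 kJ/s
C: 1.5/17 = 0.0882 kJ/s

G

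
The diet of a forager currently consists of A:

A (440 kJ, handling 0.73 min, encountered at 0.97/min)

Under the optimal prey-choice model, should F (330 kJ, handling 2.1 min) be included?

Intake rate on the current diet: R = (0.97×440) / (1 + 0.97×0.73) = 426.8/1.708 = 249.9 kJ/min.
F: E/h = 330/2.1 = 157.1 kJ/min.
Since 157.1 < R, time spent handling F is better spent searching.

No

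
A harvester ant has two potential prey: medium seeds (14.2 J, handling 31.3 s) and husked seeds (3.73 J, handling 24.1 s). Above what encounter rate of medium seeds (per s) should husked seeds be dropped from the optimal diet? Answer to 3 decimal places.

0.017 per s

At the threshold, the rate on medium seeds alone equals the profitability of husked seeds: λ·14.2/(1 + λ·31.3) = 3.73/24.1 = 0.1548.
Rearranging, λ(14.2 − 0.1548×31.3) = 0.1548, so λ = 0.1548/9.356 = 0.01654 per s.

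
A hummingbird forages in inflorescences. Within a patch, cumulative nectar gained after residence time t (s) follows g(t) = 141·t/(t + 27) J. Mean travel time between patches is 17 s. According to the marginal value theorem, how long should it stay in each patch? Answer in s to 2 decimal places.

Maximise g(t)/(T+t): set derivative to zero → g'(t)(T+t) = g(t).
g'(t) = 141·27/(t + 27)². Setting 141·27/(t+27)² = 141t/[(t+27)(17+t)] gives 27(17+t) = t(t+27), so t² = 27×17 = 459.
t* = √459 = 21.42 s.

21.42 s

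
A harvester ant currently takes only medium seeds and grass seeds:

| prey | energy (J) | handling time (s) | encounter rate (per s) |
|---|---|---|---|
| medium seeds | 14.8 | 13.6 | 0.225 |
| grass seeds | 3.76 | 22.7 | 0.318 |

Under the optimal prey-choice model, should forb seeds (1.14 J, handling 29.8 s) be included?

No

Current rate: (0.225×14.8 + 0.318×3.76)/(1 + 0.225×13.6 + 0.318×22.7) = 0.4013 J/s.
Profitability of forb seeds: 1.14/29.8 = 0.03826 J/s.
0.03826 < 0.4013, so adding forb seeds would lower the average — exclude it.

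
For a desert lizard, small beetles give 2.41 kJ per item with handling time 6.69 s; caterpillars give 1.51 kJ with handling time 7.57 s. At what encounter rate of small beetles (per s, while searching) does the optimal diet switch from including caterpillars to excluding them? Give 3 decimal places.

0.185 per s

The zero-one rule: include caterpillars iff E₂/h₂ > λE₁/(1+λh₁). Equality gives the switch point.
λE₁h₂ = E₂ + λE₂h₁ ⇒ λ = E₂/(E₁h₂ − E₂h₁) = 1.51/(18.24 − 10.1) = 0.1855 per s.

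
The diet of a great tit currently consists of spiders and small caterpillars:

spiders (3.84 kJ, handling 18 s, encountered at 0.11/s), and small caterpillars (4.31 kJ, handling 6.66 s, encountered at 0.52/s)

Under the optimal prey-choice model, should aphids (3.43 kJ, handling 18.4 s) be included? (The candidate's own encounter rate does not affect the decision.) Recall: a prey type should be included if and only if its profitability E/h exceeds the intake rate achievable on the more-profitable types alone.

On spiders and small caterpillars alone, R = ΣλE/(1+Σλh) = 2.664/6.443 = 0.4134 kJ/s.
Profitability of aphids: 3.43/18.4 = 0.1864 kJ/s.
Since 0.1864 < R, time spent handling aphids is better spent searching.

No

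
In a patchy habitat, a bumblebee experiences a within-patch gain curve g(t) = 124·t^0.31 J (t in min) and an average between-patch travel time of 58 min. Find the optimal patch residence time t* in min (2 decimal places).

26.06 min

Optimal t* satisfies g'(t*) = g(t*)/(T + t*).
g'(t) = 0.31·124·t^-0.69. Setting 0.31·124·t^-0.69 = 124·t^0.31/(58+t) gives 0.31(58+t) = t, so 0.69·t = 0.31×58.
t* = 0.31×58/0.69 = 26.06 min.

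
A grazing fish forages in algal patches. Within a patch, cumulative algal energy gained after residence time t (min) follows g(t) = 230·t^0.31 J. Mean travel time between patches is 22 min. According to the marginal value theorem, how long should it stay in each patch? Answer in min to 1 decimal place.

9.9 min

Maximise g(t)/(T+t): set derivative to zero → g'(t)(T+t) = g(t).
g'(t) = 0.31·230·t^-0.69. Setting 0.31·230·t^-0.69 = 230·t^0.31/(22+t) gives 0.31(22+t) = t, so 0.69·t = 0.31×22.
t* = 0.31×22/0.69 = 9.884 min.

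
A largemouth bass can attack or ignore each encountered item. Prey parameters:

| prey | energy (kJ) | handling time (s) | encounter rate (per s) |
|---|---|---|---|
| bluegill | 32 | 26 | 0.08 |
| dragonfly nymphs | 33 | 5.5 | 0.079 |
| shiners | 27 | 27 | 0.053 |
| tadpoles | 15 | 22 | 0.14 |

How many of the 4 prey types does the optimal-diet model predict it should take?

Profitabilities (E/h, kJ/s): dragonfly nymphs 6, bluegill 1.23, shiners 1, tadpoles 0.682. Add prey in this order while the next type's profitability exceeds the intake rate on those already taken.
Rate on top 1: 1.817. bluegill: 1.23 < 1.817 → exclude; stop.
Optimal diet: dragonfly nymphs — 1 of 4 types.

1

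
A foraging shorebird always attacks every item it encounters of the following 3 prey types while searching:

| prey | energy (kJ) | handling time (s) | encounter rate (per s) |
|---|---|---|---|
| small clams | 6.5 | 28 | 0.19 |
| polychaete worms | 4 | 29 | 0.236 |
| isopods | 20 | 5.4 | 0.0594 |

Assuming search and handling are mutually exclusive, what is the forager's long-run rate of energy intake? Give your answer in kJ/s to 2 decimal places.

R = Σλ_iE_i / (1 + Σλ_ih_i)
Numerator: 0.19×6.5 + 0.236×4 + 0.0594×20 = 3.367
Denominator: 1 + 0.19×28 + 0.236×29 + 0.0594×5.4 = 13.48
R = 3.367/13.48 = 0.2497 kJ/s

0.25 kJ/s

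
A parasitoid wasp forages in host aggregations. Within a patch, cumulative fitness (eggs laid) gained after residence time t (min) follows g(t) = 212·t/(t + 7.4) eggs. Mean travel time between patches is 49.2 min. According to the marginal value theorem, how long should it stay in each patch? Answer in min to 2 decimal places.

Optimal t* satisfies g'(t*) = g(t*)/(T + t*).
g'(t) = 212·7.4/(t + 7.4)². Setting 212·7.4/(t+7.4)² = 212t/[(t+7.4)(49.2+t)] gives 7.4(49.2+t) = t(t+7.4), so t² = 7.4×49.2 = 364.1.
t* = √364.1 = 19.08 min.

19.08 min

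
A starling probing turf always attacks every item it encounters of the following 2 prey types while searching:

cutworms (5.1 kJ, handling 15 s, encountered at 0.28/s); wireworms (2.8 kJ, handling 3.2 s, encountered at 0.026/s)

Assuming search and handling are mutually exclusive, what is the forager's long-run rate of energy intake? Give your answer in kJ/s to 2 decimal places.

R = Σλ_iE_i / (1 + Σλ_ih_i)
Numerator: 0.28×5.1 + 0.026×2.8 = 1.501
Denominator: 1 + 0.28×15 + 0.026×3.2 = 5.283
R = 1.501/5.283 = 0.2841 kJ/s

0.28 kJ/s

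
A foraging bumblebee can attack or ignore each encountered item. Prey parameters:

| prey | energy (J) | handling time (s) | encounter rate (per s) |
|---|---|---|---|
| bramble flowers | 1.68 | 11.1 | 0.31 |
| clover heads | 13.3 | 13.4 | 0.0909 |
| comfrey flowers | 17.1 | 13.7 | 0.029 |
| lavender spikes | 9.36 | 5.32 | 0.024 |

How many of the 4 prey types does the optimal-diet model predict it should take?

Rank by E/h (J/s): lavender spikes 1.76, comfrey flowers 1.25, clover heads 0.993, bramble flowers 0.151. Include each in turn until the next type's E/h falls below the running intake rate.
Rate on top 1: 0.1992. comfrey flowers: 1.25 > 0.1992 → include.
Rate on top 2: 0.4725. clover heads: 0.993 > 0.4725 → include.
Rate on top 3: 0.7034. bramble flowers: 0.151 < 0.7034 → exclude; stop.
Optimal diet: lavender spikes, comfrey flowers, clover heads — 3 of 4 types.

3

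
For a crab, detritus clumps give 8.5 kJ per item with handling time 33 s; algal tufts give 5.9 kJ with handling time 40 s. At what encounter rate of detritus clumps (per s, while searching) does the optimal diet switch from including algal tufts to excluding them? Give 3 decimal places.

0.041 per s

At the threshold, the rate on detritus clumps alone equals the profitability of algal tufts: λ·8.5/(1 + λ·33) = 5.9/40 = 0.1475.
Rearranging, λ(8.5 − 0.1475×33) = 0.1475, so λ = 0.1475/3.632 = 0.04061 per s.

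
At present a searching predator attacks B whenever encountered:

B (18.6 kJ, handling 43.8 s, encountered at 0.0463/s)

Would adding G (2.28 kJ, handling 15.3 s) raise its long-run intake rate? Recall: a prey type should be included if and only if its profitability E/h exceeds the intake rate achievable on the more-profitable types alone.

Intake rate on the current diet: R = (0.0463×18.6) / (1 + 0.0463×43.8) = 0.8612/3.028 = 0.2844 kJ/s.
G: E/h = 2.28/15.3 = 0.149 kJ/s.
0.149 < 0.2844, so adding G would lower the average — exclude it.

No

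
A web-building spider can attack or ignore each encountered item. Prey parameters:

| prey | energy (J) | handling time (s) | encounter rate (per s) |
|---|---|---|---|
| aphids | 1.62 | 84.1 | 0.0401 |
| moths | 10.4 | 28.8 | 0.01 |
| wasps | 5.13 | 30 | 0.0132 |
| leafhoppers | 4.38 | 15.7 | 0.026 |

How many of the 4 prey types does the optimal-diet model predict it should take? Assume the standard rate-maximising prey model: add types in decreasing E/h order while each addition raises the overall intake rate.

3

Rank by E/h (J/s): moths 0.361, leafhoppers 0.279, wasps 0.171, aphids 0.0193. Include each in turn until the next type's E/h falls below the running intake rate.
Rate on top 1: 0.08075. leafhoppers: 0.279 > 0.08075 → include.
Rate on top 2: 0.1285. wasps: 0.171 > 0.1285 → include.
Rate on top 3: 0.1365. aphids: 0.0193 < 0.1365 → exclude; stop.
Optimal diet: moths, leafhoppers, wasps — 3 of 4 types.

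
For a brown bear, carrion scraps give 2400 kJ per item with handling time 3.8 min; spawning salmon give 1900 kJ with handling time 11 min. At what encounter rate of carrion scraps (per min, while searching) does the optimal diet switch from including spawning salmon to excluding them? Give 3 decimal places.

At the threshold, the rate on carrion scraps alone equals the profitability of spawning salmon: λ·2400/(1 + λ·3.8) = 1900/11 = 172.7.
Rearranging, λ(2400 − 172.7×3.8) = 172.7, so λ = 172.7/1744 = 0.09906 per min.

0.099 per min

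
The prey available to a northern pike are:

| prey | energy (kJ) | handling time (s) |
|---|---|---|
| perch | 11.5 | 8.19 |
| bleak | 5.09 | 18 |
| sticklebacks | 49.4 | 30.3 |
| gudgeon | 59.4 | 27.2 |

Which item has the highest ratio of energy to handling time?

gudgeon

Profitability E/h (kJ/s): perch = 11.5/8.19 = 1.4, bleak = 5.09/18 = 0.283, sticklebacks = 49.4/30.3 = 1.63, gudgeon = 59.4/27.2 = 2.18.
Ranked: gudgeon > sticklebacks > perch > bleak.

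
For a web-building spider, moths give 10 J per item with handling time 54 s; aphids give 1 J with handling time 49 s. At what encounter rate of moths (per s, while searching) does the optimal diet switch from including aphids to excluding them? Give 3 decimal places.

Drop aphids once their profitability E₂/h₂ falls below the rate achievable on moths alone: E₂/h₂ = λE₁/(1 + λh₁).
Solve for λ: λE₁h₂ = E₂(1 + λh₁) → λ(E₁h₂ − E₂h₁) = E₂ → λ = E₂/(E₁h₂ − E₂h₁).
λ = 1/(10×49 − 1×54) = 1/436 = 0.002294 per s.

0.002 per s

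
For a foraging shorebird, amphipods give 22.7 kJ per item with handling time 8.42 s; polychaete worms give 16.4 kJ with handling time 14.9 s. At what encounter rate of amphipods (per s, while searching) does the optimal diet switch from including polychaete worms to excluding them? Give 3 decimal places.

0.082 per s

At the threshold, the rate on amphipods alone equals the profitability of polychaete worms: λ·22.7/(1 + λ·8.42) = 16.4/14.9 = 1.101.
Rearranging, λ(22.7 − 1.101×8.42) = 1.101, so λ = 1.101/13.43 = 0.08194 per s.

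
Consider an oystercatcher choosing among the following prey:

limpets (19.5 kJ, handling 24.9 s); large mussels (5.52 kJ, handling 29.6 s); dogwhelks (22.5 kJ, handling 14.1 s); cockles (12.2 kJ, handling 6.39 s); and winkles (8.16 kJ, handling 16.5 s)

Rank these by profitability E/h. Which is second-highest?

In descending order of E/h:
cockles: 12.2/6.39 = 1.91 kJ/s
dogwhelks: 22.5/14.1 = 1.6 kJ/s
limpets: 19.5/24.9 = 0.783 kJ/s
winkles: 8.16/16.5 = 0.495 kJ/s
large mussels: 5.52/29.6 = 0.186 kJ/s

dogwhelks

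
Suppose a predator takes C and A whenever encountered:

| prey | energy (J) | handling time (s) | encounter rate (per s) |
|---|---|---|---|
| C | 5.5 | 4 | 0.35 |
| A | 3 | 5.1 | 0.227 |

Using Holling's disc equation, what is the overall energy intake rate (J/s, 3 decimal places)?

R = (0.35×5.5 + 0.227×3) / (1 + 0.35×4 + 0.227×5.1) = 2.606/3.558 = 0.7325 J/s.

0.732 J/s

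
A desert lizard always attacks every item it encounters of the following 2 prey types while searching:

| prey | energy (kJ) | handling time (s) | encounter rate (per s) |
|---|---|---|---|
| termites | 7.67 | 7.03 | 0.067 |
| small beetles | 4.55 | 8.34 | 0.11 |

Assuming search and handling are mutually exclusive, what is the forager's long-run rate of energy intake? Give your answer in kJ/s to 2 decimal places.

0.42 kJ/s

Energy encountered per unit search time: 0.067×7.67 + 0.11×4.55 = 1.014 kJ/s.
Handling time per unit search time: 0.067×7.03 + 0.11×8.34 = 1.388.
Rate = 1.014/(1 + 1.388) = 0.4247 kJ/s.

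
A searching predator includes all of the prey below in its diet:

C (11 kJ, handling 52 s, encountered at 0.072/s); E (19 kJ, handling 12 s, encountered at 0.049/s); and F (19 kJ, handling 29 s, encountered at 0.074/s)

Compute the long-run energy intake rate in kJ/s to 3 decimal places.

Energy encountered per unit search time: 0.072×11 + 0.049×19 + 0.074×19 = 3.129 kJ/s.
Handling time per unit search time: 0.072×52 + 0.049×12 + 0.074×29 = 6.478.
Rate = 3.129/(1 + 6.478) = 0.4184 kJ/s.

0.418 kJ/s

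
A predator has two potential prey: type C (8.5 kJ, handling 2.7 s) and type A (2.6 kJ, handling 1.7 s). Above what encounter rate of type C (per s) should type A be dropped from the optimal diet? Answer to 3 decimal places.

0.350 per s

The zero-one rule: include type A iff E₂/h₂ > λE₁/(1+λh₁). Equality gives the switch point.
λE₁h₂ = E₂ + λE₂h₁ ⇒ λ = E₂/(E₁h₂ − E₂h₁) = 2.6/(14.45 − 7.02) = 0.3499 per s.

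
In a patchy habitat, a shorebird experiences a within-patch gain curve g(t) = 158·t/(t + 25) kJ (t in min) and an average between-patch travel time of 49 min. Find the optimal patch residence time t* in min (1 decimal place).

35.0 min

By the marginal value theorem, leave when the instantaneous gain rate g'(t) equals the habitat-wide average g(t)/(T + t).
g'(t) = 158·25/(t + 25)². Setting 158·25/(t+25)² = 158t/[(t+25)(49+t)] gives 25(49+t) = t(t+25), so t² = 25×49 = 1225.
t* = √1225 = 35 min.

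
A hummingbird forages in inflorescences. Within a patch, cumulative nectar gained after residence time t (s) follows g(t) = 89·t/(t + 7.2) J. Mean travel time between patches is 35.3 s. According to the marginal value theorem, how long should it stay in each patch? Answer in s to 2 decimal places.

By the marginal value theorem, leave when the instantaneous gain rate g'(t) equals the habitat-wide average g(t)/(T + t).
g'(t) = 89·7.2/(t + 7.2)². Setting 89·7.2/(t+7.2)² = 89t/[(t+7.2)(35.3+t)] gives 7.2(35.3+t) = t(t+7.2), so t² = 7.2×35.3 = 254.2.
t* = √254.2 = 15.94 s.

15.94 s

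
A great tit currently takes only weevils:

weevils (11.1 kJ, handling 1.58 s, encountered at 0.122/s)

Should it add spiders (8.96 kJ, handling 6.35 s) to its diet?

Yes

Intake rate on the current diet: R = (0.122×11.1) / (1 + 0.122×1.58) = 1.354/1.193 = 1.135 kJ/s.
Profitability of spiders: 8.96/6.35 = 1.411 kJ/s.
Since 1.411 > R, including spiders increases the long-run rate.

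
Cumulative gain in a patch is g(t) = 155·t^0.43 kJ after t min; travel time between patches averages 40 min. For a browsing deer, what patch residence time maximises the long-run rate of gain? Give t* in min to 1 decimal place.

Maximise g(t)/(T+t): set derivative to zero → g'(t)(T+t) = g(t).
g'(t) = 0.43·155·t^-0.57. Setting 0.43·155·t^-0.57 = 155·t^0.43/(40+t) gives 0.43(40+t) = t, so 0.57·t = 0.43×40.
t* = 0.43×40/0.57 = 30.18 min.

30.2 min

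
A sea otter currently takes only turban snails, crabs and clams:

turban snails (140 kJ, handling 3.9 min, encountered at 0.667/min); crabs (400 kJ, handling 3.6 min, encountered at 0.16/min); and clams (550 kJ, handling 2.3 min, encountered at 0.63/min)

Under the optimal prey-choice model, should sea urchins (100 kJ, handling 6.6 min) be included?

No

Intake rate on the current diet: R = (0.667×140 + 0.16×400 + 0.63×550) / (1 + 0.667×3.9 + 0.16×3.6 + 0.63×2.3) = 503.9/5.626 = 89.56 kJ/min.
sea urchins: E/h = 100/6.6 = 15.15 kJ/min.
15.15 < 89.56, so adding sea urchins would lower the average — exclude it.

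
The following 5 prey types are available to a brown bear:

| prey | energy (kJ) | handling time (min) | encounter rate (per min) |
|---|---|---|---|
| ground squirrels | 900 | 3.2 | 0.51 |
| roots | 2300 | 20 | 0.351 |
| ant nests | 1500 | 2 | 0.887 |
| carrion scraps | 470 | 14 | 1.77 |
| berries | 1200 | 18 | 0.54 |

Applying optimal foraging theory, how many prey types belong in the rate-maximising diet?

Profitabilities (E/h, kJ/min): ant nests 750, ground squirrels 281, roots 115, berries 66.7, carrion scraps 33.6. Add prey in this order while the next type's profitability exceeds the intake rate on those already taken.
Rate on top 1: 479.6. ground squirrels: 281 < 479.6 → exclude; stop.
Optimal diet: ant nests — 1 of 5 types.

1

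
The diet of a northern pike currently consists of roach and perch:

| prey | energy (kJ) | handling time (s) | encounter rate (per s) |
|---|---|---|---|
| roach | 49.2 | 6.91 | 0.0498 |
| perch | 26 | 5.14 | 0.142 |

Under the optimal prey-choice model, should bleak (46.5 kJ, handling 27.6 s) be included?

No

Current rate: (0.0498×49.2 + 0.142×26)/(1 + 0.0498×6.91 + 0.142×5.14) = 2.962 kJ/s.
bleak: E/h = 46.5/27.6 = 1.685 kJ/s.
1.685 < 2.962, so adding bleak would lower the average — exclude it.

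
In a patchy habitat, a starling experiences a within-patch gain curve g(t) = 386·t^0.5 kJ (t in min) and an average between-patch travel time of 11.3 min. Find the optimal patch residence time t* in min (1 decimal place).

Optimal t* satisfies g'(t*) = g(t*)/(T + t*).
g'(t) = 0.5·386·t^-0.5. Setting 0.5·386·t^-0.5 = 386·t^0.5/(11.3+t) gives 0.5(11.3+t) = t, so 0.50·t = 0.5×11.3.
t* = 0.5×11.3/0.50 = 11.3 min.

11.3 min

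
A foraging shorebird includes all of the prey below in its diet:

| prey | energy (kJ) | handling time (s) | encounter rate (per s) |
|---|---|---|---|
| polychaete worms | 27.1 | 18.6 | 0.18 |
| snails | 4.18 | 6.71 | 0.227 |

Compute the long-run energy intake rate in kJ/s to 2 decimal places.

R = Σλ_iE_i / (1 + Σλ_ih_i)
Numerator: 0.18×27.1 + 0.227×4.18 = 5.827
Denominator: 1 + 0.18×18.6 + 0.227×6.71 = 5.871
R = 5.827/5.871 = 0.9925 kJ/s

0.99 kJ/s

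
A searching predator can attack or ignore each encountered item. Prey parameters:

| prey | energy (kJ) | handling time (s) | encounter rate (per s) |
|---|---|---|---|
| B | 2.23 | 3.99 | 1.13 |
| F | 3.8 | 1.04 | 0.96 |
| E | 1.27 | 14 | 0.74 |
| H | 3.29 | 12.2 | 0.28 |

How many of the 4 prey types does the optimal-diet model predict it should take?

1

Rank by E/h (kJ/s): F 3.65, B 0.559, H 0.27, E 0.0907. Include each in turn until the next type's E/h falls below the running intake rate.
Rate on top 1: 1.825. B: 0.559 < 1.825 → exclude; stop.
Optimal diet: F — 1 of 4 types.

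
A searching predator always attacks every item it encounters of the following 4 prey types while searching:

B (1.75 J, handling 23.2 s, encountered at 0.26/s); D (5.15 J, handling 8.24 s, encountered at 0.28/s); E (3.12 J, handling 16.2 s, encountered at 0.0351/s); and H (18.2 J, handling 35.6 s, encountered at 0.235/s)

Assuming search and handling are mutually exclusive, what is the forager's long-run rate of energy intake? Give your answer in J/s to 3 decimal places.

0.344 J/s

Energy encountered per unit search time: 0.26×1.75 + 0.28×5.15 + 0.0351×3.12 + 0.235×18.2 = 6.284 J/s.
Handling time per unit search time: 0.26×23.2 + 0.28×8.24 + 0.0351×16.2 + 0.235×35.6 = 17.27.
Rate = 6.284/(1 + 17.27) = 0.3439 J/s.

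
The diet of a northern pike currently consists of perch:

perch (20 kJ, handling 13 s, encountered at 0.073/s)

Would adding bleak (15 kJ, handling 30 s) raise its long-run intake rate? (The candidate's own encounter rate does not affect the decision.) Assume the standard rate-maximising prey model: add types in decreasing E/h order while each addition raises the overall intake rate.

No

Current rate: (0.073×20)/(1 + 0.073×13) = 0.7491 kJ/s.
bleak: E/h = 15/30 = 0.5 kJ/s.
0.5 < 0.7491, so adding bleak would lower the average — exclude it.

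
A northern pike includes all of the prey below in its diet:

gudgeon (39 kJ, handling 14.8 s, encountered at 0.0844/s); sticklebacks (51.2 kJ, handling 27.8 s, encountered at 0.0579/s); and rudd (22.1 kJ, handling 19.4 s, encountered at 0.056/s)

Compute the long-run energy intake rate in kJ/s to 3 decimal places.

1.515 kJ/s

R = Σλ_iE_i / (1 + Σλ_ih_i)
Numerator: 0.0844×39 + 0.0579×51.2 + 0.056×22.1 = 7.494
Denominator: 1 + 0.0844×14.8 + 0.0579×27.8 + 0.056×19.4 = 4.945
R = 7.494/4.945 = 1.515 kJ/s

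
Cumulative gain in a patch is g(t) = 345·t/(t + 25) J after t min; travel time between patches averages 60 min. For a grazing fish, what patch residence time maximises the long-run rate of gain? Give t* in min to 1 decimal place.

Optimal t* satisfies g'(t*) = g(t*)/(T + t*).
g'(t) = 345·25/(t + 25)². Setting 345·25/(t+25)² = 345t/[(t+25)(60+t)] gives 25(60+t) = t(t+25), so t² = 25×60 = 1500.
t* = √1500 = 38.73 min.

38.7 min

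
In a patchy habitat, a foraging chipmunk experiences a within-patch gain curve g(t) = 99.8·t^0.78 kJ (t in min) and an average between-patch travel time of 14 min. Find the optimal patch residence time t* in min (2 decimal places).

49.64 min

Optimal t* satisfies g'(t*) = g(t*)/(T + t*).
g'(t) = 0.78·99.8·t^-0.22. Setting 0.78·99.8·t^-0.22 = 99.8·t^0.78/(14+t) gives 0.78(14+t) = t, so 0.22·t = 0.78×14.
t* = 0.78×14/0.22 = 49.64 min.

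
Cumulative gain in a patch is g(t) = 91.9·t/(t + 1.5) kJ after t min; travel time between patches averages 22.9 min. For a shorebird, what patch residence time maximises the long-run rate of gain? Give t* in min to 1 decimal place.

5.9 min

Maximise g(t)/(T+t): set derivative to zero → g'(t)(T+t) = g(t).
g'(t) = 91.9·1.5/(t + 1.5)². Setting 91.9·1.5/(t+1.5)² = 91.9t/[(t+1.5)(22.9+t)] gives 1.5(22.9+t) = t(t+1.5), so t² = 1.5×22.9 = 34.35.
t* = √34.35 = 5.861 min.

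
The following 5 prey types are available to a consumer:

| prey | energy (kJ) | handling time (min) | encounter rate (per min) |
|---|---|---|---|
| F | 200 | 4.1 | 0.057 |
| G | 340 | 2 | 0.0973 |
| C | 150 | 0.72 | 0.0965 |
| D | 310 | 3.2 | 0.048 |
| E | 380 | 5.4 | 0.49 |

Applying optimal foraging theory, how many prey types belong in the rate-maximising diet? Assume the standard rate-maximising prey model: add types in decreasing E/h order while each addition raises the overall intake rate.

Profitabilities (E/h, kJ/min): C 208, G 170, D 96.9, E 70.4, F 48.8. Add prey in this order while the next type's profitability exceeds the intake rate on those already taken.
Rate on top 1: 13.53. G: 170 > 13.53 → include.
Rate on top 2: 37.62. D: 96.9 > 37.62 → include.
Rate on top 3: 44.04. E: 70.4 > 44.04 → include.
Rate on top 4: 61.19. F: 48.8 < 61.19 → exclude; stop.
Optimal diet: C, G, D, E — 4 of 5 types.

4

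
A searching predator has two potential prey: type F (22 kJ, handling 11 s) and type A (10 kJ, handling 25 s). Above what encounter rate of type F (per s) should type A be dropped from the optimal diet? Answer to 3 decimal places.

0.023 per s

At the threshold, the rate on type F alone equals the profitability of type A: λ·22/(1 + λ·11) = 10/25 = 0.4.
Rearranging, λ(22 − 0.4×11) = 0.4, so λ = 0.4/17.6 = 0.02273 per s.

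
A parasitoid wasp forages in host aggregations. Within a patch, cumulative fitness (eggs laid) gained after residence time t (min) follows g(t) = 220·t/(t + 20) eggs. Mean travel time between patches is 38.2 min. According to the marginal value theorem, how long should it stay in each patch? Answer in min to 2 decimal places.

27.64 min

By the marginal value theorem, leave when the instantaneous gain rate g'(t) equals the habitat-wide average g(t)/(T + t).
g'(t) = 220·20/(t + 20)². Setting 220·20/(t+20)² = 220t/[(t+20)(38.2+t)] gives 20(38.2+t) = t(t+20), so t² = 20×38.2 = 764.
t* = √764 = 27.64 min.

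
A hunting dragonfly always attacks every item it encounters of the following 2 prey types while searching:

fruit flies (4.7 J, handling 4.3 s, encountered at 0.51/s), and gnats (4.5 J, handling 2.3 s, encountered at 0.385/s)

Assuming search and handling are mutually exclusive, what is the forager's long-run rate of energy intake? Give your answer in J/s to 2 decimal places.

R = (0.51×4.7 + 0.385×4.5) / (1 + 0.51×4.3 + 0.385×2.3) = 4.13/4.079 = 1.013 J/s.

1.01 J/s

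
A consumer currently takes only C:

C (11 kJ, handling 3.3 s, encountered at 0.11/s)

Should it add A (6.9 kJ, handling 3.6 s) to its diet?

Intake rate on the current diet: R = (0.11×11) / (1 + 0.11×3.3) = 1.21/1.363 = 0.8877 kJ/s.
A: E/h = 6.9/3.6 = 1.917 kJ/s.
1.917 > 0.8877, so adding A raises the average — include it.

Yes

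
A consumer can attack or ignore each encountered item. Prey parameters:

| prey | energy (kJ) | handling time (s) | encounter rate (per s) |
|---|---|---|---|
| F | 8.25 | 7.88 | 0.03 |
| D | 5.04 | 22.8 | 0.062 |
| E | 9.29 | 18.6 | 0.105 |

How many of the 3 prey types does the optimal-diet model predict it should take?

2

Rank by E/h (kJ/s): F 1.05, E 0.499, D 0.221. Include each in turn until the next type's E/h falls below the running intake rate.
Rate on top 1: 0.2002. E: 0.499 > 0.2002 → include.
Rate on top 2: 0.3834. D: 0.221 < 0.3834 → exclude; stop.
Optimal diet: F, E — 2 of 3 types.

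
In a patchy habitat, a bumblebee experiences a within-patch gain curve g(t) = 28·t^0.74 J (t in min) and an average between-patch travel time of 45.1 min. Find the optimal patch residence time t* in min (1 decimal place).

128.4 min

Optimal t* satisfies g'(t*) = g(t*)/(T + t*).
g'(t) = 0.74·28·t^-0.26. Setting 0.74·28·t^-0.26 = 28·t^0.74/(45.1+t) gives 0.74(45.1+t) = t, so 0.26·t = 0.74×45.1.
t* = 0.74×45.1/0.26 = 128.4 min.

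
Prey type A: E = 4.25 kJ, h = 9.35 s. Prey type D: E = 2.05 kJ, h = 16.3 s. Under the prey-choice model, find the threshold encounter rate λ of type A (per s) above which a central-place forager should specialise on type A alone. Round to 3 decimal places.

At the threshold, the rate on type A alone equals the profitability of type D: λ·4.25/(1 + λ·9.35) = 2.05/16.3 = 0.1258.
Rearranging, λ(4.25 − 0.1258×9.35) = 0.1258, so λ = 0.1258/3.074 = 0.04091 per s.

0.041 per s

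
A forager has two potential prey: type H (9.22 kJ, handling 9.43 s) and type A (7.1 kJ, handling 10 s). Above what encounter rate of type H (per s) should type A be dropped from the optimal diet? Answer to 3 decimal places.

0.281 per s

Drop type A once their profitability E₂/h₂ falls below the rate achievable on type H alone: E₂/h₂ = λE₁/(1 + λh₁).
Solve for λ: λE₁h₂ = E₂(1 + λh₁) → λ(E₁h₂ − E₂h₁) = E₂ → λ = E₂/(E₁h₂ − E₂h₁).
λ = 7.1/(9.22×10 − 7.1×9.43) = 7.1/25.25 = 0.2812 per s.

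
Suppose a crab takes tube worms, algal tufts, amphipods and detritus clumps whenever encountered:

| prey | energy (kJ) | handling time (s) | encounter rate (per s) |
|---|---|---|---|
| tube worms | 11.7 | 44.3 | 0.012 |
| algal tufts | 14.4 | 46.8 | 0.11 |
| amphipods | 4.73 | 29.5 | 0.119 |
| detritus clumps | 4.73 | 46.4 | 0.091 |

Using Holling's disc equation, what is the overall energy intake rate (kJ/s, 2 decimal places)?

R = (0.012×11.7 + 0.11×14.4 + 0.119×4.73 + 0.091×4.73) / (1 + 0.012×44.3 + 0.11×46.8 + 0.119×29.5 + 0.091×46.4) = 2.718/14.41 = 0.1886 kJ/s.

0.19 kJ/s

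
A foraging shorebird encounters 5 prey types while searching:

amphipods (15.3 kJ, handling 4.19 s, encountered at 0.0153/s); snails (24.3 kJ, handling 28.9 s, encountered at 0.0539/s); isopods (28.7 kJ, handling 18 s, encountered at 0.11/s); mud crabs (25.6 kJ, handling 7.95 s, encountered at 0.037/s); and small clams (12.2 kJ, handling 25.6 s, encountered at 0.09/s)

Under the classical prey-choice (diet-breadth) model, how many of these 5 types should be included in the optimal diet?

3

Rank by E/h (kJ/s): amphipods 3.65, mud crabs 3.22, isopods 1.59, snails 0.841, small clams 0.477. Include each in turn until the next type's E/h falls below the running intake rate.
Rate on top 1: 0.22. mud crabs: 3.22 > 0.22 → include.
Rate on top 2: 0.8697. isopods: 1.59 > 0.8697 → include.
Rate on top 3: 1.3. snails: 0.841 < 1.3 → exclude; stop.
Optimal diet: amphipods, mud crabs, isopods — 3 of 5 types.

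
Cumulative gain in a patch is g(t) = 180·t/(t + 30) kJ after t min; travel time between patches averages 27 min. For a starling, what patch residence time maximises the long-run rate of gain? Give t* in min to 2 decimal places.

By the marginal value theorem, leave when the instantaneous gain rate g'(t) equals the habitat-wide average g(t)/(T + t).
g'(t) = 180·30/(t + 30)². Setting 180·30/(t+30)² = 180t/[(t+30)(27+t)] gives 30(27+t) = t(t+30), so t² = 30×27 = 810.
t* = √810 = 28.46 min.

28.46 min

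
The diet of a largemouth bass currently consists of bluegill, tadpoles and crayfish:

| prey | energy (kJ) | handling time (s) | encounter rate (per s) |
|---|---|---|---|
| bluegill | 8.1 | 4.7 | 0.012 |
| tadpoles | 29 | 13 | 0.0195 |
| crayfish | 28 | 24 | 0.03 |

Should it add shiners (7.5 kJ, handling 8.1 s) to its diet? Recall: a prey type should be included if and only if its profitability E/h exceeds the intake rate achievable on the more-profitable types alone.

Yes

Current rate: (0.012×8.1 + 0.0195×29 + 0.03×28)/(1 + 0.012×4.7 + 0.0195×13 + 0.03×24) = 0.7403 kJ/s.
Profitability of shiners: 7.5/8.1 = 0.9259 kJ/s.
Since 0.9259 > R, including shiners increases the long-run rate.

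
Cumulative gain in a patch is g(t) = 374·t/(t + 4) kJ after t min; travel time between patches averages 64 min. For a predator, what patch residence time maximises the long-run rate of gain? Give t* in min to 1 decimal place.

16.0 min

By the marginal value theorem, leave when the instantaneous gain rate g'(t) equals the habitat-wide average g(t)/(T + t).
g'(t) = 374·4/(t + 4)². Setting 374·4/(t+4)² = 374t/[(t+4)(64+t)] gives 4(64+t) = t(t+4), so t² = 4×64 = 256.
t* = √256 = 16 min.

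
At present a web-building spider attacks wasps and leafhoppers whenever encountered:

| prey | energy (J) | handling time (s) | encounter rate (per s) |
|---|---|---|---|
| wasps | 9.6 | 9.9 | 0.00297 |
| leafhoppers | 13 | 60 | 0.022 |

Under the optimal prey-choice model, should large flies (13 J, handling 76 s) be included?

Intake rate on the current diet: R = (0.00297×9.6 + 0.022×13) / (1 + 0.00297×9.9 + 0.022×60) = 0.3145/2.349 = 0.1339 J/s.
Profitability of large flies: 13/76 = 0.1711 J/s.
Since 0.1711 > R, including large flies increases the long-run rate.

Yes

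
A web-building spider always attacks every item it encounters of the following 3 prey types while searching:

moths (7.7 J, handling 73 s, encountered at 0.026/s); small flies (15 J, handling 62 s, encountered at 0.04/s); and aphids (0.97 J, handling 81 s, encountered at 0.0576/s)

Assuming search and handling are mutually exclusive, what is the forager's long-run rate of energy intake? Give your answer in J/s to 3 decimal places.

0.085 J/s

Energy encountered per unit search time: 0.026×7.7 + 0.04×15 + 0.0576×0.97 = 0.8561 J/s.
Handling time per unit search time: 0.026×73 + 0.04×62 + 0.0576×81 = 9.044.
Rate = 0.8561/(1 + 9.044) = 0.08524 J/s.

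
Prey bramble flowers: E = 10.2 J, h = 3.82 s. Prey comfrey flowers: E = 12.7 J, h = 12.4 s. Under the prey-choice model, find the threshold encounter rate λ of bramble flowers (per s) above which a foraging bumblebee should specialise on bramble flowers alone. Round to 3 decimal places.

0.163 per s

Drop comfrey flowers once their profitability E₂/h₂ falls below the rate achievable on bramble flowers alone: E₂/h₂ = λE₁/(1 + λh₁).
Solve for λ: λE₁h₂ = E₂(1 + λh₁) → λ(E₁h₂ − E₂h₁) = E₂ → λ = E₂/(E₁h₂ − E₂h₁).
λ = 12.7/(10.2×12.4 − 12.7×3.82) = 12.7/77.97 = 0.1629 per s.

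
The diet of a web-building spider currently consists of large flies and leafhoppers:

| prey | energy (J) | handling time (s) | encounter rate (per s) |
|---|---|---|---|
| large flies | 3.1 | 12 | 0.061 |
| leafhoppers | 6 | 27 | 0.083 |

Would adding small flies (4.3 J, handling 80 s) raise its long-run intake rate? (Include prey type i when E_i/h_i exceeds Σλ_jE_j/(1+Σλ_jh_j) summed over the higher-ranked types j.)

Intake rate on the current diet: R = (0.061×3.1 + 0.083×6) / (1 + 0.061×12 + 0.083×27) = 0.6871/3.973 = 0.1729 J/s.
small flies: E/h = 4.3/80 = 0.05375 J/s.
Since 0.05375 < R, time spent handling small flies is better spent searching.

No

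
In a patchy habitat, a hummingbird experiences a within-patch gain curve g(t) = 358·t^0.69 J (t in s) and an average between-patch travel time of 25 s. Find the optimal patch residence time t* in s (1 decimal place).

55.6 s

Maximise g(t)/(T+t): set derivative to zero → g'(t)(T+t) = g(t).
g'(t) = 0.69·358·t^-0.31. Setting 0.69·358·t^-0.31 = 358·t^0.69/(25+t) gives 0.69(25+t) = t, so 0.31·t = 0.69×25.
t* = 0.69×25/0.31 = 55.65 s.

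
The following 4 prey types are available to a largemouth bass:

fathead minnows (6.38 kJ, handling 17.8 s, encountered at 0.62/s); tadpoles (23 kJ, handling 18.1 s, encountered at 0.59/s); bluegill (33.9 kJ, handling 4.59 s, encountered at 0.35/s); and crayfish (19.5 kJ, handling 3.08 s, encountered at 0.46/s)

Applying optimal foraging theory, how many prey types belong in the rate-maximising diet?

2

Rank by E/h (kJ/s): bluegill 7.39, crayfish 6.33, tadpoles 1.27, fathead minnows 0.358. Include each in turn until the next type's E/h falls below the running intake rate.
Rate on top 1: 4.552. crayfish: 6.33 > 4.552 → include.
Rate on top 2: 5.179. tadpoles: 1.27 < 5.179 → exclude; stop.
Optimal diet: bluegill, crayfish — 2 of 4 types.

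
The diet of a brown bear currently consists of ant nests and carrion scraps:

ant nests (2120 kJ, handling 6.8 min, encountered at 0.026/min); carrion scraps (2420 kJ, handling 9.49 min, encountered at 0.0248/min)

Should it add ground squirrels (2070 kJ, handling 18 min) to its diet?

Current rate: (0.026×2120 + 0.0248×2420)/(1 + 0.026×6.8 + 0.0248×9.49) = 81.53 kJ/min.
Profitability of ground squirrels: 2070/18 = 115 kJ/min.
Since 115 > R, including ground squirrels increases the long-run rate.

Yes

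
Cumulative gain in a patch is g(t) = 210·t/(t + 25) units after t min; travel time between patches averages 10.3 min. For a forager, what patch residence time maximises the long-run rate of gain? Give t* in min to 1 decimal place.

Maximise g(t)/(T+t): set derivative to zero → g'(t)(T+t) = g(t).
g'(t) = 210·25/(t + 25)². Setting 210·25/(t+25)² = 210t/[(t+25)(10.3+t)] gives 25(10.3+t) = t(t+25), so t² = 25×10.3 = 257.5.
t* = √257.5 = 16.05 min.

16.0 min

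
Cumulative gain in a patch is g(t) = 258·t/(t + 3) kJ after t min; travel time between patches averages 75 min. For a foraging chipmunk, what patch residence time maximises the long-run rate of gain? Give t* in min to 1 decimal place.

15.0 min

By the marginal value theorem, leave when the instantaneous gain rate g'(t) equals the habitat-wide average g(t)/(T + t).
g'(t) = 258·3/(t + 3)². Setting 258·3/(t+3)² = 258t/[(t+3)(75+t)] gives 3(75+t) = t(t+3), so t² = 3×75 = 225.
t* = √225 = 15 min.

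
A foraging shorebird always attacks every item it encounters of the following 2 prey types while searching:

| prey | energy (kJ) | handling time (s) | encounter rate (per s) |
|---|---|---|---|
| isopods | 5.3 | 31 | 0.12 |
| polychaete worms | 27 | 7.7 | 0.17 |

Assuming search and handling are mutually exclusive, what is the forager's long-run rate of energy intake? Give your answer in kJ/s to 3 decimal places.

Energy encountered per unit search time: 0.12×5.3 + 0.17×27 = 5.226 kJ/s.
Handling time per unit search time: 0.12×31 + 0.17×7.7 = 5.029.
Rate = 5.226/(1 + 5.029) = 0.8668 kJ/s.

0.867 kJ/s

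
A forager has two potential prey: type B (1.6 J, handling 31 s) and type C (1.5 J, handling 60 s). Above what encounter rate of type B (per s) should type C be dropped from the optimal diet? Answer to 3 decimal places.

0.030 per s

At the threshold, the rate on type B alone equals the profitability of type C: λ·1.6/(1 + λ·31) = 1.5/60 = 0.025.
Rearranging, λ(1.6 − 0.025×31) = 0.025, so λ = 0.025/0.825 = 0.0303 per s.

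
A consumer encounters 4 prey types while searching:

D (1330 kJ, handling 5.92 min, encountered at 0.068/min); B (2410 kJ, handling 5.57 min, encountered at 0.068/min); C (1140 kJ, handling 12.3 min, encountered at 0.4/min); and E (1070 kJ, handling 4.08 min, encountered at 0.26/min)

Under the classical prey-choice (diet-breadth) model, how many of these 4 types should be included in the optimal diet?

E/h in descending order: B 433, E 262, D 225, C 92.7 kJ/min. The optimal diet is the largest prefix of this list for which every included type satisfies E_i/h_i > R on the types above it.
Rate on top 1: 118.9. E: 262 > 118.9 → include.
Rate on top 2: 181.2. D: 225 > 181.2 → include.
Rate on top 3: 187.4. C: 92.7 < 187.4 → exclude; stop.
Optimal diet: B, E, D — 3 of 4 types.

3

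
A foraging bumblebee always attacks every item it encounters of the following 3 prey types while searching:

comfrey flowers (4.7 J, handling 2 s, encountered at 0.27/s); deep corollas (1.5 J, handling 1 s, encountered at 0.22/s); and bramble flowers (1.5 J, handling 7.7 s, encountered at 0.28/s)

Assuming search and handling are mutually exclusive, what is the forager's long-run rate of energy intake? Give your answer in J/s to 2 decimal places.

R = (0.27×4.7 + 0.22×1.5 + 0.28×1.5) / (1 + 0.27×2 + 0.22×1 + 0.28×7.7) = 2.019/3.916 = 0.5156 J/s.

0.52 J/s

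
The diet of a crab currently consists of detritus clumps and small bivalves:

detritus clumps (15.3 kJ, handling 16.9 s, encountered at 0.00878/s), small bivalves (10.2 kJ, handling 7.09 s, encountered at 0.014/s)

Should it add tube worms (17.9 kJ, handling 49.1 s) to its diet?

Intake rate on the current diet: R = (0.00878×15.3 + 0.014×10.2) / (1 + 0.00878×16.9 + 0.014×7.09) = 0.2771/1.248 = 0.2221 kJ/s.
Profitability of tube worms: 17.9/49.1 = 0.3646 kJ/s.
Since 0.3646 > R, including tube worms increases the long-run rate.

Yes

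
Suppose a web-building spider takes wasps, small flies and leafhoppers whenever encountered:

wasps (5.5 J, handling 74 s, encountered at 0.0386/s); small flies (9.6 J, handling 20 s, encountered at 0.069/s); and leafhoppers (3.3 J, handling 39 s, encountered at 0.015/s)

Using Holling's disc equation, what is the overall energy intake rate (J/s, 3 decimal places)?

R = (0.0386×5.5 + 0.069×9.6 + 0.015×3.3) / (1 + 0.0386×74 + 0.069×20 + 0.015×39) = 0.9242/5.821 = 0.1588 J/s.

0.159 J/s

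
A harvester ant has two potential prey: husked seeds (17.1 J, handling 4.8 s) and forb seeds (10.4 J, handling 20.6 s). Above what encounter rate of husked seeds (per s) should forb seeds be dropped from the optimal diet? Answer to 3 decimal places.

Drop forb seeds once their profitability E₂/h₂ falls below the rate achievable on husked seeds alone: E₂/h₂ = λE₁/(1 + λh₁).
Solve for λ: λE₁h₂ = E₂(1 + λh₁) → λ(E₁h₂ − E₂h₁) = E₂ → λ = E₂/(E₁h₂ − E₂h₁).
λ = 10.4/(17.1×20.6 − 10.4×4.8) = 10.4/302.3 = 0.0344 per s.

0.034 per s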